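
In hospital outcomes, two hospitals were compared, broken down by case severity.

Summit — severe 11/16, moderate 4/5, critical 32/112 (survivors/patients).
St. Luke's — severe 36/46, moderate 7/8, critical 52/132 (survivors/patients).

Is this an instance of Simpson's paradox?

No

Severe: Summit 11/16 = 68.8%, St. Luke's 36/46 = 78.3% → St. Luke's
Moderate: Summit 4/5 = 80.0%, St. Luke's 7/8 = 87.5% → St. Luke's
Critical: Summit 32/112 = 28.6%, St. Luke's 52/132 = 39.4% → St. Luke's
Overall: Summit 47/133 = 35.3%, St. Luke's 95/186 = 51.1% → St. Luke's
St. Luke's wins overall and in every case group — no reversal.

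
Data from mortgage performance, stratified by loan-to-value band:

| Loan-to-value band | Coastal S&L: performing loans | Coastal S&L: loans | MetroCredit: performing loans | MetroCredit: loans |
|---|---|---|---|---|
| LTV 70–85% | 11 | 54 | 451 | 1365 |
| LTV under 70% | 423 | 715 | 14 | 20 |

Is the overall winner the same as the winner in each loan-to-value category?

LTV 70–85%: Coastal S&L 11/54 = 20.4%, MetroCredit 451/1365 = 33.0% → MetroCredit
LTV under 70%: Coastal S&L 423/715 = 59.2%, MetroCredit 14/20 = 70.0% → MetroCredit
Overall: Coastal S&L 434/769 = 56.4%, MetroCredit 465/1385 = 33.6% → Coastal S&L
MetroCredit wins each loan-to-value group but Coastal S&L wins overall — the comparison reverses. MetroCredit's loans skew toward LTV 70–85%, which has a lower base rate.

No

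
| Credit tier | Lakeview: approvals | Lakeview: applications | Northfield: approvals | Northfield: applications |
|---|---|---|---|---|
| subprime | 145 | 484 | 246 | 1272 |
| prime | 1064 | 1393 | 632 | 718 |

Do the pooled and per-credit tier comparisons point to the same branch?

No

Subprime: Lakeview 145/484 = 30.0%, Northfield 246/1272 = 19.3% → Lakeview
Prime: Lakeview 1064/1393 = 76.4%, Northfield 632/718 = 88.0% → Northfield
Overall: Lakeview 1209/1877 = 64.4%, Northfield 878/1990 = 44.1% → Lakeview
Neither sweeps: Lakeview wins 1 of 2 groups, Northfield wins 1. Lakeview wins overall but not every group — no Simpson reversal.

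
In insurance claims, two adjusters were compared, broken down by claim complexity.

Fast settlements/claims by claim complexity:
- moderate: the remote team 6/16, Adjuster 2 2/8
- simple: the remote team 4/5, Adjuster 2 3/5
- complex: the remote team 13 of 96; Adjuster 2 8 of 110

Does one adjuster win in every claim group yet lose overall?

Moderate: the remote team 6/16 = 37.5%, Adjuster 2 2/8 = 25.0% → the remote team
Simple: the remote team 4/5 = 80.0%, Adjuster 2 3/5 = 60.0% → the remote team
Complex: the remote team 13/96 = 13.5%, Adjuster 2 8/110 = 7.3% → the remote team
Overall: the remote team 23/117 = 19.7%, Adjuster 2 13/123 = 10.6% → the remote team
The remote team wins overall and in every claim group — no reversal.

No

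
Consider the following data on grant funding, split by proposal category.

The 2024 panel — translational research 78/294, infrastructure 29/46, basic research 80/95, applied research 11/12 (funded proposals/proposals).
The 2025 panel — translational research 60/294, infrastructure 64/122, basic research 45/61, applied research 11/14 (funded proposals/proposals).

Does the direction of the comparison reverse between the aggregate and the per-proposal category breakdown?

Translational research: the 2024 panel 78/294 = 26.5%, the 2025 panel 60/294 = 20.4% → the 2024 panel
Infrastructure: the 2024 panel 29/46 = 63.0%, the 2025 panel 64/122 = 52.5% → the 2024 panel
Basic research: the 2024 panel 80/95 = 84.2%, the 2025 panel 45/61 = 73.8% → the 2024 panel
Applied research: the 2024 panel 11/12 = 91.7%, the 2025 panel 11/14 = 78.6% → the 2024 panel
Overall: the 2024 panel 198/447 = 44.3%, the 2025 panel 180/491 = 36.7% → the 2024 panel
The 2024 panel wins overall and in every proposal group — no reversal.

No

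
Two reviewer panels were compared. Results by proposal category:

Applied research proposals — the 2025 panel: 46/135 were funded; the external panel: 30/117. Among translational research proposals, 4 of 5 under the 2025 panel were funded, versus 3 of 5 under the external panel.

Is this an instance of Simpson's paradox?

No

Applied research: the 2025 panel 46/135 = 34.1%, the external panel 30/117 = 25.6% → the 2025 panel
Translational research: the 2025 panel 4/5 = 80.0%, the external panel 3/5 = 60.0% → the 2025 panel
Overall: the 2025 panel 50/140 = 35.7%, the external panel 33/122 = 27.0% → the 2025 panel
The 2025 panel wins overall and in every proposal group — no reversal.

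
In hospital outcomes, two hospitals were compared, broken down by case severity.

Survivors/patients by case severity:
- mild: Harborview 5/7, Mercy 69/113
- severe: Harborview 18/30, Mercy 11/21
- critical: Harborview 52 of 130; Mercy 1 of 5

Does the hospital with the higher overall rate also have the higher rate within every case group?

Mild: Harborview 5/7 = 71.4%, Mercy 69/113 = 61.1% → Harborview
Severe: Harborview 18/30 = 60.0%, Mercy 11/21 = 52.4% → Harborview
Critical: Harborview 52/130 = 40.0%, Mercy 1/5 = 20.0% → Harborview
Overall: Harborview 75/167 = 44.9%, Mercy 81/139 = 58.3% → Mercy
Harborview wins each case group but Mercy wins overall — the comparison reverses. Harborview's patients skew toward critical, which has a lower base rate.

No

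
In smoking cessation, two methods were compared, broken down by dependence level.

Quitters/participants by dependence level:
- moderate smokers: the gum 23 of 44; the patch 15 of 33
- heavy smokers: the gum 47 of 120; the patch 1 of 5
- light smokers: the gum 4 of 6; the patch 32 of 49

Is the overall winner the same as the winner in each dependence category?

No

Moderate smokers: the gum 23/44 = 52.3%, the patch 15/33 = 45.5% → the gum
Heavy smokers: the gum 47/120 = 39.2%, the patch 1/5 = 20.0% → the gum
Light smokers: the gum 4/6 = 66.7%, the patch 32/49 = 65.3% → the gum
Overall: the gum 74/170 = 43.5%, the patch 48/87 = 55.2% → the patch
The gum wins each dependence group but the patch wins overall — the comparison reverses. The gum's participants skew toward heavy smokers, which has a lower base rate.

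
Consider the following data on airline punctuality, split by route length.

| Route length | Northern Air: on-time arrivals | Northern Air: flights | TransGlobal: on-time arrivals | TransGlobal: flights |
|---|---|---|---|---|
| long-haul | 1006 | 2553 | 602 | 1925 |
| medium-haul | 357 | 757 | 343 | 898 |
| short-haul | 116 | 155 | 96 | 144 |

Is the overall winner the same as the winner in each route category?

Long-haul: Northern Air 1006/2553 = 39.4%, TransGlobal 602/1925 = 31.3% → Northern Air
Medium-haul: Northern Air 357/757 = 47.2%, TransGlobal 343/898 = 38.2% → Northern Air
Short-haul: Northern Air 116/155 = 74.8%, TransGlobal 96/144 = 66.7% → Northern Air
Overall: Northern Air 1479/3465 = 42.7%, TransGlobal 1041/2967 = 35.1% → Northern Air
Northern Air wins overall and in every route group — no reversal.

Yes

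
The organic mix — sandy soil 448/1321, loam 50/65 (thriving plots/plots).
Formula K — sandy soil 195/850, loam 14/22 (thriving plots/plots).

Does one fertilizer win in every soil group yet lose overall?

No

Sandy soil: the organic mix 448/1321 = 33.9%, Formula K 195/850 = 22.9% → the organic mix
Loam: the organic mix 50/65 = 76.9%, Formula K 14/22 = 63.6% → the organic mix
Overall: the organic mix 498/1386 = 35.9%, Formula K 209/872 = 24.0% → the organic mix
The organic mix wins overall and in every soil group — no reversal.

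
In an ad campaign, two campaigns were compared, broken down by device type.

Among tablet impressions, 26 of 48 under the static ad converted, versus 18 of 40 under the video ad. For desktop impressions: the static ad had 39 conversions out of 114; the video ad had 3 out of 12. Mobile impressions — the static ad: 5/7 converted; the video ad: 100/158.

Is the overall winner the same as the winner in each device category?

Tablet: the static ad 26/48 = 54.2%, the video ad 18/40 = 45.0% → the static ad
Desktop: the static ad 39/114 = 34.2%, the video ad 3/12 = 25.0% → the static ad
Mobile: the static ad 5/7 = 71.4%, the video ad 100/158 = 63.3% → the static ad
Overall: the static ad 70/169 = 41.4%, the video ad 121/210 = 57.6% → the video ad
The static ad wins each device group but the video ad wins overall — the comparison reverses. The static ad's impressions skew toward desktop, which has a lower base rate.

No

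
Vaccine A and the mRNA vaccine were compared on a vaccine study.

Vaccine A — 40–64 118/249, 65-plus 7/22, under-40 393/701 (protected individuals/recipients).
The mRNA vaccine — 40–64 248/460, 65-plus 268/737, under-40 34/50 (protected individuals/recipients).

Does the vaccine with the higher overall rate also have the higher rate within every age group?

No

40–64: Vaccine A 118/249 = 47.4%, the mRNA vaccine 248/460 = 53.9% → the mRNA vaccine
65-plus: Vaccine A 7/22 = 31.8%, the mRNA vaccine 268/737 = 36.4% → the mRNA vaccine
Under-40: Vaccine A 393/701 = 56.1%, the mRNA vaccine 34/50 = 68.0% → the mRNA vaccine
Overall: Vaccine A 518/972 = 53.3%, the mRNA vaccine 550/1247 = 44.1% → Vaccine A
The mRNA vaccine wins each age group but Vaccine A wins overall — the comparison reverses. The mRNA vaccine's recipients skew toward 65-plus, which has a lower base rate.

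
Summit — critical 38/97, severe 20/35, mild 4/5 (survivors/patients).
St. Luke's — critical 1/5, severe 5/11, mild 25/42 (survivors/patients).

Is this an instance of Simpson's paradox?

Critical: Summit 38/97 = 39.2%, St. Luke's 1/5 = 20.0% → Summit
Severe: Summit 20/35 = 57.1%, St. Luke's 5/11 = 45.5% → Summit
Mild: Summit 4/5 = 80.0%, St. Luke's 25/42 = 59.5% → Summit
Overall: Summit 62/137 = 45.3%, St. Luke's 31/58 = 53.4% → St. Luke's
Summit wins each case group but St. Luke's wins overall — the comparison reverses. Summit's patients skew toward critical, which has a lower base rate.

Yes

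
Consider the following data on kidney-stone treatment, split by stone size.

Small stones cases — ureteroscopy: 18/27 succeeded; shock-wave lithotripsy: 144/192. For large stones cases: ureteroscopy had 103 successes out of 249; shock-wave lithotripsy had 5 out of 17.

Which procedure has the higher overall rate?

shock-wave lithotripsy

Small stones: ureteroscopy 18/27 = 66.7%, shock-wave lithotripsy 144/192 = 75.0% → shock-wave lithotripsy
Large stones: ureteroscopy 103/249 = 41.4%, shock-wave lithotripsy 5/17 = 29.4% → ureteroscopy
Overall: ureteroscopy 121/276 = 43.8%, shock-wave lithotripsy 149/209 = 71.3% → shock-wave lithotripsy
(Neither sweeps every stone group, but shock-wave lithotripsy has the higher pooled rate.)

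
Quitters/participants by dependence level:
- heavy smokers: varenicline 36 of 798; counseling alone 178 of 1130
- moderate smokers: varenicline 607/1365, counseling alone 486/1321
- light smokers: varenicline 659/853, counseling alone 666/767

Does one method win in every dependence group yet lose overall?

No

Heavy smokers: varenicline 36/798 = 4.5%, counseling alone 178/1130 = 15.8% → counseling alone
Moderate smokers: varenicline 607/1365 = 44.5%, counseling alone 486/1321 = 36.8% → varenicline
Light smokers: varenicline 659/853 = 77.3%, counseling alone 666/767 = 86.8% → counseling alone
Overall: varenicline 1302/3016 = 43.2%, counseling alone 1330/3218 = 41.3% → varenicline
Neither sweeps: varenicline wins 1 of 3 groups, counseling alone wins 2. Varenicline wins overall but not every group — no Simpson reversal.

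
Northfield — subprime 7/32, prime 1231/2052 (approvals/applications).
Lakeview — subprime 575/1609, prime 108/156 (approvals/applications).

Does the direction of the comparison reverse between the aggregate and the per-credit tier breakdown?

Subprime: Northfield 7/32 = 21.9%, Lakeview 575/1609 = 35.7% → Lakeview
Prime: Northfield 1231/2052 = 60.0%, Lakeview 108/156 = 69.2% → Lakeview
Overall: Northfield 1238/2084 = 59.4%, Lakeview 683/1765 = 38.7% → Northfield
Lakeview wins each credit group but Northfield wins overall — the comparison reverses. Lakeview's applications skew toward subprime, which has a lower base rate.

Yes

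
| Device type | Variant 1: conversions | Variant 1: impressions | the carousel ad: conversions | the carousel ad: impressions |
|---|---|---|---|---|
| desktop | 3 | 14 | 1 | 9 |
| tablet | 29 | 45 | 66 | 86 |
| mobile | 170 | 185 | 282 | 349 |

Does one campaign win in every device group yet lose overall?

Desktop: Variant 1 3/14 = 21.4%, the carousel ad 1/9 = 11.1% → Variant 1
Tablet: Variant 1 29/45 = 64.4%, the carousel ad 66/86 = 76.7% → the carousel ad
Mobile: Variant 1 170/185 = 91.9%, the carousel ad 282/349 = 80.8% → Variant 1
Overall: Variant 1 202/244 = 82.8%, the carousel ad 349/444 = 78.6% → Variant 1
Neither sweeps: Variant 1 wins 2 of 3 groups, the carousel ad wins 1. Variant 1 wins overall but not every group — no Simpson reversal.

No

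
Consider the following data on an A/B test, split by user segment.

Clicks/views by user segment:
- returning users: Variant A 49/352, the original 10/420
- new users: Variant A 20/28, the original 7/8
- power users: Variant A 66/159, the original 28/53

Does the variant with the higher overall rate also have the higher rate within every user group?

No

Returning users: Variant A 49/352 = 13.9%, the original 10/420 = 2.4% → Variant A
New users: Variant A 20/28 = 71.4%, the original 7/8 = 87.5% → the original
Power users: Variant A 66/159 = 41.5%, the original 28/53 = 52.8% → the original
Overall: Variant A 135/539 = 25.0%, the original 45/481 = 9.4% → Variant A
Neither sweeps: Variant A wins 1 of 3 groups, the original wins 2. Variant A wins overall but not every group — no Simpson reversal.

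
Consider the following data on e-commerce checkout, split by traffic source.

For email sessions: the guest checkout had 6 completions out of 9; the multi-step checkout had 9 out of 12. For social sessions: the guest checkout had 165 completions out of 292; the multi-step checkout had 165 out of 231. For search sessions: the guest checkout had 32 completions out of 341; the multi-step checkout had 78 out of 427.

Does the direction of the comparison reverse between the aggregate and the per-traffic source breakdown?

Email: the guest checkout 6/9 = 66.7%, the multi-step checkout 9/12 = 75.0% → the multi-step checkout
Social: the guest checkout 165/292 = 56.5%, the multi-step checkout 165/231 = 71.4% → the multi-step checkout
Search: the guest checkout 32/341 = 9.4%, the multi-step checkout 78/427 = 18.3% → the multi-step checkout
Overall: the guest checkout 203/642 = 31.6%, the multi-step checkout 252/670 = 37.6% → the multi-step checkout
The multi-step checkout wins overall and in every traffic group — no reversal.

No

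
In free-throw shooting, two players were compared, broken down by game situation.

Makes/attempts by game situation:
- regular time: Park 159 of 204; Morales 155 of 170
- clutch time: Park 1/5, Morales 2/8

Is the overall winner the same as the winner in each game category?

Yes

Regular time: Park 159/204 = 77.9%, Morales 155/170 = 91.2% → Morales
Clutch time: Park 1/5 = 20.0%, Morales 2/8 = 25.0% → Morales
Overall: Park 160/209 = 76.6%, Morales 157/178 = 88.2% → Morales
Morales wins overall and in every game group — no reversal.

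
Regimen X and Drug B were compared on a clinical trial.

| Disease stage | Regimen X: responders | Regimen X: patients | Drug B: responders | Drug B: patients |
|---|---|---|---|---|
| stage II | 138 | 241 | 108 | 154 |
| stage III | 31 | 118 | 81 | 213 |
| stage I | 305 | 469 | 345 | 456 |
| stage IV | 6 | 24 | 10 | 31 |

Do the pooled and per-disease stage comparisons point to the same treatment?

Stage II: Regimen X 138/241 = 57.3%, Drug B 108/154 = 70.1% → Drug B
Stage III: Regimen X 31/118 = 26.3%, Drug B 81/213 = 38.0% → Drug B
Stage I: Regimen X 305/469 = 65.0%, Drug B 345/456 = 75.7% → Drug B
Stage IV: Regimen X 6/24 = 25.0%, Drug B 10/31 = 32.3% → Drug B
Overall: Regimen X 480/852 = 56.3%, Drug B 544/854 = 63.7% → Drug B
Drug B wins overall and in every disease group — no reversal.

Yes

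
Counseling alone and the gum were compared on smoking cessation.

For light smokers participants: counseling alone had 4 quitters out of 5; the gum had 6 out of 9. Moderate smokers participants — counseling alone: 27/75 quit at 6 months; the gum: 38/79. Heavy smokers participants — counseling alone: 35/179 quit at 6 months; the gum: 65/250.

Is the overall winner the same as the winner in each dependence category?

No

Light smokers: counseling alone 4/5 = 80.0%, the gum 6/9 = 66.7% → counseling alone
Moderate smokers: counseling alone 27/75 = 36.0%, the gum 38/79 = 48.1% → the gum
Heavy smokers: counseling alone 35/179 = 19.6%, the gum 65/250 = 26.0% → the gum
Overall: counseling alone 66/259 = 25.5%, the gum 109/338 = 32.2% → the gum
Neither sweeps: counseling alone wins 1 of 3 groups, the gum wins 2. The gum wins overall but not every group — no Simpson reversal.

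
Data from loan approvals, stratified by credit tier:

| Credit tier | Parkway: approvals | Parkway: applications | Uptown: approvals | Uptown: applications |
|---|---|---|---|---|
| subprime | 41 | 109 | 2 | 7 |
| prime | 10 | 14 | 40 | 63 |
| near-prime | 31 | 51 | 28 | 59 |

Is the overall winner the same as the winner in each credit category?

No

Subprime: Parkway 41/109 = 37.6%, Uptown 2/7 = 28.6% → Parkway
Prime: Parkway 10/14 = 71.4%, Uptown 40/63 = 63.5% → Parkway
Near-prime: Parkway 31/51 = 60.8%, Uptown 28/59 = 47.5% → Parkway
Overall: Parkway 82/174 = 47.1%, Uptown 70/129 = 54.3% → Uptown
Parkway wins each credit group but Uptown wins overall — the comparison reverses. Parkway's applications skew toward subprime, which has a lower base rate.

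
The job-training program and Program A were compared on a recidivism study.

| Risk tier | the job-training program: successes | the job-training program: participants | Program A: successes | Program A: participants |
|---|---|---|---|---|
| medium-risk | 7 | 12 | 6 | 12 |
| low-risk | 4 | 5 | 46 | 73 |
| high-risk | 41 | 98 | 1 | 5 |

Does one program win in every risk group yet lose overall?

Yes

Medium-risk: the job-training program 7/12 = 58.3%, Program A 6/12 = 50.0% → the job-training program
Low-risk: the job-training program 4/5 = 80.0%, Program A 46/73 = 63.0% → the job-training program
High-risk: the job-training program 41/98 = 41.8%, Program A 1/5 = 20.0% → the job-training program
Overall: the job-training program 52/115 = 45.2%, Program A 53/90 = 58.9% → Program A
The job-training program wins each risk group but Program A wins overall — the comparison reverses. The job-training program's participants skew toward high-risk, which has a lower base rate.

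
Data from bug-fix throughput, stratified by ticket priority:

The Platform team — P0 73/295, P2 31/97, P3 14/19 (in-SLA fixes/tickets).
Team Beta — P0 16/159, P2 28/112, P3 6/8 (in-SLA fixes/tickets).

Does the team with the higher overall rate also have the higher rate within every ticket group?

No

P0: the Platform team 73/295 = 24.7%, Team Beta 16/159 = 10.1% → the Platform team
P2: the Platform team 31/97 = 32.0%, Team Beta 28/112 = 25.0% → the Platform team
P3: the Platform team 14/19 = 73.7%, Team Beta 6/8 = 75.0% → Team Beta
Overall: the Platform team 118/411 = 28.7%, Team Beta 50/279 = 17.9% → the Platform team
Neither sweeps: the Platform team wins 2 of 3 groups, Team Beta wins 1. The Platform team wins overall but not every group — no Simpson reversal.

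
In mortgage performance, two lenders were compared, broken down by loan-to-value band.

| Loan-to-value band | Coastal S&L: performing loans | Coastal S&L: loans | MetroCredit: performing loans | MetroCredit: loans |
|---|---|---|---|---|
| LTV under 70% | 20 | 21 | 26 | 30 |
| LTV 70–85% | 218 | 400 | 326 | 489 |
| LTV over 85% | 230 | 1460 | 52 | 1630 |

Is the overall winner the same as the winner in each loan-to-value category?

No

LTV under 70%: Coastal S&L 20/21 = 95.2%, MetroCredit 26/30 = 86.7% → Coastal S&L
LTV 70–85%: Coastal S&L 218/400 = 54.5%, MetroCredit 326/489 = 66.7% → MetroCredit
LTV over 85%: Coastal S&L 230/1460 = 15.8%, MetroCredit 52/1630 = 3.2% → Coastal S&L
Overall: Coastal S&L 468/1881 = 24.9%, MetroCredit 404/2149 = 18.8% → Coastal S&L
Neither sweeps: Coastal S&L wins 2 of 3 groups, MetroCredit wins 1. Coastal S&L wins overall but not every group — no Simpson reversal.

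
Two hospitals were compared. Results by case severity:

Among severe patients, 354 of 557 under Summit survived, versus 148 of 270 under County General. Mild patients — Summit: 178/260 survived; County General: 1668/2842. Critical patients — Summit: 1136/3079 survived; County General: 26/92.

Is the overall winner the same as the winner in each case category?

Severe: Summit 354/557 = 63.6%, County General 148/270 = 54.8% → Summit
Mild: Summit 178/260 = 68.5%, County General 1668/2842 = 58.7% → Summit
Critical: Summit 1136/3079 = 36.9%, County General 26/92 = 28.3% → Summit
Overall: Summit 1668/3896 = 42.8%, County General 1842/3204 = 57.5% → County General
Summit wins each case group but County General wins overall — the comparison reverses. Summit's patients skew toward critical, which has a lower base rate.

No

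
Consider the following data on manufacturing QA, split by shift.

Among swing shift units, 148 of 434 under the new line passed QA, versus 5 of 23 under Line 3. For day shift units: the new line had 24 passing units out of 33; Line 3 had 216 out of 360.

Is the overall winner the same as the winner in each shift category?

Swing shift: the new line 148/434 = 34.1%, Line 3 5/23 = 21.7% → the new line
Day shift: the new line 24/33 = 72.7%, Line 3 216/360 = 60.0% → the new line
Overall: the new line 172/467 = 36.8%, Line 3 221/383 = 57.7% → Line 3
The new line wins each shift group but Line 3 wins overall — the comparison reverses. The new line's units skew toward swing shift, which has a lower base rate.

No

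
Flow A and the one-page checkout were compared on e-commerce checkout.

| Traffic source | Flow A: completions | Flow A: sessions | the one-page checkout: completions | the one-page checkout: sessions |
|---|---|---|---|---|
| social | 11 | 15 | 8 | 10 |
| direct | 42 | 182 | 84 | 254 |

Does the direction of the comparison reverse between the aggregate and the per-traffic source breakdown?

No

Social: Flow A 11/15 = 73.3%, the one-page checkout 8/10 = 80.0% → the one-page checkout
Direct: Flow A 42/182 = 23.1%, the one-page checkout 84/254 = 33.1% → the one-page checkout
Overall: Flow A 53/197 = 26.9%, the one-page checkout 92/264 = 34.8% → the one-page checkout
The one-page checkout wins overall and in every traffic group — no reversal.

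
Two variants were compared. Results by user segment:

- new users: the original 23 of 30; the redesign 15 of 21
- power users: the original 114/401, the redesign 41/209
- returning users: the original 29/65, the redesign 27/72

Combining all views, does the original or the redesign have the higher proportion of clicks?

the original

New users: the original 23/30 = 76.7%, the redesign 15/21 = 71.4% → the original
Power users: the original 114/401 = 28.4%, the redesign 41/209 = 19.6% → the original
Returning users: the original 29/65 = 44.6%, the redesign 27/72 = 37.5% → the original
Overall: the original 166/496 = 33.5%, the redesign 83/302 = 27.5% → the original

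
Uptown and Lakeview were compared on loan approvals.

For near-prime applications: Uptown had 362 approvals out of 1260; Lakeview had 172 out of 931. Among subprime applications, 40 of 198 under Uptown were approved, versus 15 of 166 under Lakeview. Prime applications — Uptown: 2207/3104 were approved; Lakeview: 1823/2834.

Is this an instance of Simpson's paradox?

No

Near-prime: Uptown 362/1260 = 28.7%, Lakeview 172/931 = 18.5% → Uptown
Subprime: Uptown 40/198 = 20.2%, Lakeview 15/166 = 9.0% → Uptown
Prime: Uptown 2207/3104 = 71.1%, Lakeview 1823/2834 = 64.3% → Uptown
Overall: Uptown 2609/4562 = 57.2%, Lakeview 2010/3931 = 51.1% → Uptown
Uptown wins overall and in every credit group — no reversal.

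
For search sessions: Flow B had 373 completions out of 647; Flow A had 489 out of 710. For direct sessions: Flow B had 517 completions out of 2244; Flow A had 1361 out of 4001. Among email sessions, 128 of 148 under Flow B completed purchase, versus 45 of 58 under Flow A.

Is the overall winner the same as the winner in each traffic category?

No

Search: Flow B 373/647 = 57.7%, Flow A 489/710 = 68.9% → Flow A
Direct: Flow B 517/2244 = 23.0%, Flow A 1361/4001 = 34.0% → Flow A
Email: Flow B 128/148 = 86.5%, Flow A 45/58 = 77.6% → Flow B
Overall: Flow B 1018/3039 = 33.5%, Flow A 1895/4769 = 39.7% → Flow A
Neither sweeps: Flow B wins 1 of 3 groups, Flow A wins 2. Flow A wins overall but not every group — no Simpson reversal.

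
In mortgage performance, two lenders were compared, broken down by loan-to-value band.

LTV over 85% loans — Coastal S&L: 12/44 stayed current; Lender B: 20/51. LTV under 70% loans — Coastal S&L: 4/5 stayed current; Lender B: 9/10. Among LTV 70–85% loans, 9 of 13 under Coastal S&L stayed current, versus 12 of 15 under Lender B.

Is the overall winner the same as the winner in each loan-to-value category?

LTV over 85%: Coastal S&L 12/44 = 27.3%, Lender B 20/51 = 39.2% → Lender B
LTV under 70%: Coastal S&L 4/5 = 80.0%, Lender B 9/10 = 90.0% → Lender B
LTV 70–85%: Coastal S&L 9/13 = 69.2%, Lender B 12/15 = 80.0% → Lender B
Overall: Coastal S&L 25/62 = 40.3%, Lender B 41/76 = 53.9% → Lender B
Lender B wins overall and in every loan-to-value group — no reversal.

Yes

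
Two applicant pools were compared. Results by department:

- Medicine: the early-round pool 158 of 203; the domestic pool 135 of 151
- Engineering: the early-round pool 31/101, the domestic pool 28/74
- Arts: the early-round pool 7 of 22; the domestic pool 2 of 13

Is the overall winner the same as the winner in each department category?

No

Medicine: the early-round pool 158/203 = 77.8%, the domestic pool 135/151 = 89.4% → the domestic pool
Engineering: the early-round pool 31/101 = 30.7%, the domestic pool 28/74 = 37.8% → the domestic pool
Arts: the early-round pool 7/22 = 31.8%, the domestic pool 2/13 = 15.4% → the early-round pool
Overall: the early-round pool 196/326 = 60.1%, the domestic pool 165/238 = 69.3% → the domestic pool
Neither sweeps: the early-round pool wins 1 of 3 groups, the domestic pool wins 2. The domestic pool wins overall but not every group — no Simpson reversal.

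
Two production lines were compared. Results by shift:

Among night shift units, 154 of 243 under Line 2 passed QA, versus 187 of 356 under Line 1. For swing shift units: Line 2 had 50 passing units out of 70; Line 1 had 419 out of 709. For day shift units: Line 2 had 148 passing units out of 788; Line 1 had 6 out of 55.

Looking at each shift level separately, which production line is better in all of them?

Night shift: Line 2 154/243 = 63.4%, Line 1 187/356 = 52.5% → Line 2
Swing shift: Line 2 50/70 = 71.4%, Line 1 419/709 = 59.1% → Line 2
Day shift: Line 2 148/788 = 18.8%, Line 1 6/55 = 10.9% → Line 2
Line 2 has the higher rate in all 3 groups.

Line 2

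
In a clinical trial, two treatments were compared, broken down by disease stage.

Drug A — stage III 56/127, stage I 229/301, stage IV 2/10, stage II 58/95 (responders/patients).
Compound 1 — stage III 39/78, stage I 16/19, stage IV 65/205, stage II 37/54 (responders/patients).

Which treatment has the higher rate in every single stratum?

Compound 1

Stage III: Drug A 56/127 = 44.1%, Compound 1 39/78 = 50.0% → Compound 1
Stage I: Drug A 229/301 = 76.1%, Compound 1 16/19 = 84.2% → Compound 1
Stage IV: Drug A 2/10 = 20.0%, Compound 1 65/205 = 31.7% → Compound 1
Stage II: Drug A 58/95 = 61.1%, Compound 1 37/54 = 68.5% → Compound 1
Compound 1 has the higher rate in all 4 groups.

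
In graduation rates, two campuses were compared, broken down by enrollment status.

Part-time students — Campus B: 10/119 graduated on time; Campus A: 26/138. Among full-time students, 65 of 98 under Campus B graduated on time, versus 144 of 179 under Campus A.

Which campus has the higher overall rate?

Campus A

Part-time: Campus B 10/119 = 8.4%, Campus A 26/138 = 18.8% → Campus A
Full-time: Campus B 65/98 = 66.3%, Campus A 144/179 = 80.4% → Campus A
Overall: Campus B 75/217 = 34.6%, Campus A 170/317 = 53.6% → Campus A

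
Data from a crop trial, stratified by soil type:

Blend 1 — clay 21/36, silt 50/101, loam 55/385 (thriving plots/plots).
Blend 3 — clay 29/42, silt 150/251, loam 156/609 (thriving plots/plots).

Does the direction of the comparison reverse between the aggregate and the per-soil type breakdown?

Clay: Blend 1 21/36 = 58.3%, Blend 3 29/42 = 69.0% → Blend 3
Silt: Blend 1 50/101 = 49.5%, Blend 3 150/251 = 59.8% → Blend 3
Loam: Blend 1 55/385 = 14.3%, Blend 3 156/609 = 25.6% → Blend 3
Overall: Blend 1 126/522 = 24.1%, Blend 3 335/902 = 37.1% → Blend 3
Blend 3 wins overall and in every soil group — no reversal.

No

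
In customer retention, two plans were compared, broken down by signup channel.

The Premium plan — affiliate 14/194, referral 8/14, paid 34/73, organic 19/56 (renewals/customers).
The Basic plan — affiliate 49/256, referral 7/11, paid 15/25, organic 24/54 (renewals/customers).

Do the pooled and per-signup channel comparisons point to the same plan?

Yes

Affiliate: the Premium plan 14/194 = 7.2%, the Basic plan 49/256 = 19.1% → the Basic plan
Referral: the Premium plan 8/14 = 57.1%, the Basic plan 7/11 = 63.6% → the Basic plan
Paid: the Premium plan 34/73 = 46.6%, the Basic plan 15/25 = 60.0% → the Basic plan
Organic: the Premium plan 19/56 = 33.9%, the Basic plan 24/54 = 44.4% → the Basic plan
Overall: the Premium plan 75/337 = 22.3%, the Basic plan 95/346 = 27.5% → the Basic plan
The Basic plan wins overall and in every signup group — no reversal.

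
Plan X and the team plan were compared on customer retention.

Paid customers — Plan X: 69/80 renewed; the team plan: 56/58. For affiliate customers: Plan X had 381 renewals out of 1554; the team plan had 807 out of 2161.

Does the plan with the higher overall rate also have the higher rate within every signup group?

Paid: Plan X 69/80 = 86.2%, the team plan 56/58 = 96.6% → the team plan
Affiliate: Plan X 381/1554 = 24.5%, the team plan 807/2161 = 37.3% → the team plan
Overall: Plan X 450/1634 = 27.5%, the team plan 863/2219 = 38.9% → the team plan
The team plan wins overall and in every signup group — no reversal.

Yes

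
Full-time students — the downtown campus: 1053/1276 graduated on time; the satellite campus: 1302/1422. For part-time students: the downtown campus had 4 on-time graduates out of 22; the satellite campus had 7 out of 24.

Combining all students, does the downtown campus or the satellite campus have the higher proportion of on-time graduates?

Full-time: the downtown campus 1053/1276 = 82.5%, the satellite campus 1302/1422 = 91.6% → the satellite campus
Part-time: the downtown campus 4/22 = 18.2%, the satellite campus 7/24 = 29.2% → the satellite campus
Overall: the downtown campus 1057/1298 = 81.4%, the satellite campus 1309/1446 = 90.5% → the satellite campus

the satellite campus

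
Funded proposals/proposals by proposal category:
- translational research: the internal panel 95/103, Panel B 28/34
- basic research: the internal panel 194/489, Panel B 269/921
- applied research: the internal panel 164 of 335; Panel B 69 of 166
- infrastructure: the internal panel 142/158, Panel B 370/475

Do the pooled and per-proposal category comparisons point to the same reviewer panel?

Translational research: the internal panel 95/103 = 92.2%, Panel B 28/34 = 82.4% → the internal panel
Basic research: the internal panel 194/489 = 39.7%, Panel B 269/921 = 29.2% → the internal panel
Applied research: the internal panel 164/335 = 49.0%, Panel B 69/166 = 41.6% → the internal panel
Infrastructure: the internal panel 142/158 = 89.9%, Panel B 370/475 = 77.9% → the internal panel
Overall: the internal panel 595/1085 = 54.8%, Panel B 736/1596 = 46.1% → the internal panel
The internal panel wins overall and in every proposal group — no reversal.

Yes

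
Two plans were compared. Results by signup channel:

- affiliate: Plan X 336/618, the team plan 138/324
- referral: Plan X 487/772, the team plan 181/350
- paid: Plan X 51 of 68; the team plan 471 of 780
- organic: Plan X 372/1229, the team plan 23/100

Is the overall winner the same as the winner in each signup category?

Affiliate: Plan X 336/618 = 54.4%, the team plan 138/324 = 42.6% → Plan X
Referral: Plan X 487/772 = 63.1%, the team plan 181/350 = 51.7% → Plan X
Paid: Plan X 51/68 = 75.0%, the team plan 471/780 = 60.4% → Plan X
Organic: Plan X 372/1229 = 30.3%, the team plan 23/100 = 23.0% → Plan X
Overall: Plan X 1246/2687 = 46.4%, the team plan 813/1554 = 52.3% → the team plan
Plan X wins each signup group but the team plan wins overall — the comparison reverses. Plan X's customers skew toward organic, which has a lower base rate.

No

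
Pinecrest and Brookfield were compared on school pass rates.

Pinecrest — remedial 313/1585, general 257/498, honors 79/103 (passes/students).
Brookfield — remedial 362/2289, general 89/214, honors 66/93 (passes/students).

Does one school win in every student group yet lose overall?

No

Remedial: Pinecrest 313/1585 = 19.7%, Brookfield 362/2289 = 15.8% → Pinecrest
General: Pinecrest 257/498 = 51.6%, Brookfield 89/214 = 41.6% → Pinecrest
Honors: Pinecrest 79/103 = 76.7%, Brookfield 66/93 = 71.0% → Pinecrest
Overall: Pinecrest 649/2186 = 29.7%, Brookfield 517/2596 = 19.9% → Pinecrest
Pinecrest wins overall and in every student group — no reversal.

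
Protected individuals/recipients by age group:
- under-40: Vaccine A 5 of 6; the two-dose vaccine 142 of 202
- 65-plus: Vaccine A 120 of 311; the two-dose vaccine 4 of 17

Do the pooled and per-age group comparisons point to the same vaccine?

Under-40: Vaccine A 5/6 = 83.3%, the two-dose vaccine 142/202 = 70.3% → Vaccine A
65-plus: Vaccine A 120/311 = 38.6%, the two-dose vaccine 4/17 = 23.5% → Vaccine A
Overall: Vaccine A 125/317 = 39.4%, the two-dose vaccine 146/219 = 66.7% → the two-dose vaccine
Vaccine A wins each age group but the two-dose vaccine wins overall — the comparison reverses. Vaccine A's recipients skew toward 65-plus, which has a lower base rate.

No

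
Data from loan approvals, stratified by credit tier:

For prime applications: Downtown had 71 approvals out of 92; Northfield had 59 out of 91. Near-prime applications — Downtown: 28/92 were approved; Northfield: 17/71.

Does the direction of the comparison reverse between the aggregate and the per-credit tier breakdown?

Prime: Downtown 71/92 = 77.2%, Northfield 59/91 = 64.8% → Downtown
Near-prime: Downtown 28/92 = 30.4%, Northfield 17/71 = 23.9% → Downtown
Overall: Downtown 99/184 = 53.8%, Northfield 76/162 = 46.9% → Downtown
Downtown wins overall and in every credit group — no reversal.

No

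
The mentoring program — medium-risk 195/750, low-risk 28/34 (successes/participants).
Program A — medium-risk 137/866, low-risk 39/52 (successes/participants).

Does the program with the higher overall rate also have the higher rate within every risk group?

Yes

Medium-risk: the mentoring program 195/750 = 26.0%, Program A 137/866 = 15.8% → the mentoring program
Low-risk: the mentoring program 28/34 = 82.4%, Program A 39/52 = 75.0% → the mentoring program
Overall: the mentoring program 223/784 = 28.4%, Program A 176/918 = 19.2% → the mentoring program
The mentoring program wins overall and in every risk group — no reversal.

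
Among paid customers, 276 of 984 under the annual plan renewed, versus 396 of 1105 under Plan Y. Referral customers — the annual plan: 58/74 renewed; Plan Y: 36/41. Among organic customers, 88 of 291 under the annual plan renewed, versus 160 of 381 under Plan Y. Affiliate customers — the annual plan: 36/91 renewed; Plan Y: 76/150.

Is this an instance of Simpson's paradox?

No

Paid: the annual plan 276/984 = 28.0%, Plan Y 396/1105 = 35.8% → Plan Y
Referral: the annual plan 58/74 = 78.4%, Plan Y 36/41 = 87.8% → Plan Y
Organic: the annual plan 88/291 = 30.2%, Plan Y 160/381 = 42.0% → Plan Y
Affiliate: the annual plan 36/91 = 39.6%, Plan Y 76/150 = 50.7% → Plan Y
Overall: the annual plan 458/1440 = 31.8%, Plan Y 668/1677 = 39.8% → Plan Y
Plan Y wins overall and in every signup group — no reversal.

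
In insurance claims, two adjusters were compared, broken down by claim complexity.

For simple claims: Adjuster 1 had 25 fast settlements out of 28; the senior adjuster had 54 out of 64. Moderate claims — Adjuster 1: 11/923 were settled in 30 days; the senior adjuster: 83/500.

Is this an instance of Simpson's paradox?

Simple: Adjuster 1 25/28 = 89.3%, the senior adjuster 54/64 = 84.4% → Adjuster 1
Moderate: Adjuster 1 11/923 = 1.2%, the senior adjuster 83/500 = 16.6% → the senior adjuster
Overall: Adjuster 1 36/951 = 3.8%, the senior adjuster 137/564 = 24.3% → the senior adjuster
Neither sweeps: Adjuster 1 wins 1 of 2 groups, the senior adjuster wins 1. The senior adjuster wins overall but not every group — no Simpson reversal.

No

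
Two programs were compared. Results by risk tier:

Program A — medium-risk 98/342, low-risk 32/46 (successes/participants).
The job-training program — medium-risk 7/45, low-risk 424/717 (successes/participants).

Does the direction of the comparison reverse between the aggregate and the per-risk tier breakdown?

Medium-risk: Program A 98/342 = 28.7%, the job-training program 7/45 = 15.6% → Program A
Low-risk: Program A 32/46 = 69.6%, the job-training program 424/717 = 59.1% → Program A
Overall: Program A 130/388 = 33.5%, the job-training program 431/762 = 56.6% → the job-training program
Program A wins each risk group but the job-training program wins overall — the comparison reverses. Program A's participants skew toward medium-risk, which has a lower base rate.

Yes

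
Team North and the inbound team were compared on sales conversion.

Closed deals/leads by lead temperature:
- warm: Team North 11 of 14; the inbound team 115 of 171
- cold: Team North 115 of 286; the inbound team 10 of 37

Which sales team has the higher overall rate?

Warm: Team North 11/14 = 78.6%, the inbound team 115/171 = 67.3% → Team North
Cold: Team North 115/286 = 40.2%, the inbound team 10/37 = 27.0% → Team North
Overall: Team North 126/300 = 42.0%, the inbound team 125/208 = 60.1% → the inbound team
(Team North wins every lead group but the inbound team wins overall — Team North's leads skew toward the low-rate cold group.)

the inbound team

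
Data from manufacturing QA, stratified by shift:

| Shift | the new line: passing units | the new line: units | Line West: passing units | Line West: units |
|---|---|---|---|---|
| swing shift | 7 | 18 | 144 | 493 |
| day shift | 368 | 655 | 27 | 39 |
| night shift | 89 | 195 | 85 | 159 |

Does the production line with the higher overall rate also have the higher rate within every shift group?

No

Swing shift: the new line 7/18 = 38.9%, Line West 144/493 = 29.2% → the new line
Day shift: the new line 368/655 = 56.2%, Line West 27/39 = 69.2% → Line West
Night shift: the new line 89/195 = 45.6%, Line West 85/159 = 53.5% → Line West
Overall: the new line 464/868 = 53.5%, Line West 256/691 = 37.0% → the new line
Neither sweeps: the new line wins 1 of 3 groups, Line West wins 2. The new line wins overall but not every group — no Simpson reversal.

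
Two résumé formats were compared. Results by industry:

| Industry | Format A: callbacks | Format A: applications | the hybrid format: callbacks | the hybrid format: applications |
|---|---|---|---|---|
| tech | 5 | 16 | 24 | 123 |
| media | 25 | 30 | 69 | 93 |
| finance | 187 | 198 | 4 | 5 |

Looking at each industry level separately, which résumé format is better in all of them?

Tech: Format A 5/16 = 31.2%, the hybrid format 24/123 = 19.5% → Format A
Media: Format A 25/30 = 83.3%, the hybrid format 69/93 = 74.2% → Format A
Finance: Format A 187/198 = 94.4%, the hybrid format 4/5 = 80.0% → Format A
Format A has the higher rate in all 3 groups.

Format A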